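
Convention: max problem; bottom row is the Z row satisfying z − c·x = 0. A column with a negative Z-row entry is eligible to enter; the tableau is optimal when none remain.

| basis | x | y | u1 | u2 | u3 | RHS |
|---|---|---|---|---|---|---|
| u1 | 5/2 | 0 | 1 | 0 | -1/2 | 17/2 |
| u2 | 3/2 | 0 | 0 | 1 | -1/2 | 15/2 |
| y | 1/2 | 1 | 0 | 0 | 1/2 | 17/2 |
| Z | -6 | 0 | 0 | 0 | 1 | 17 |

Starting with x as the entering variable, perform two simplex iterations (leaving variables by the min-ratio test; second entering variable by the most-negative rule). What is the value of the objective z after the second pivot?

Ratio test on column x — row 1: (17/2)/(5/2) = 17/5; row 2: (15/2)/(3/2) = 5; row 3: (17/2)/(1/2) = 17. Minimum is 17/5 at row 1 (u1 leaves); pivot element 5/2.
Pivot on row 1; the Z-row RHS becomes 17 − (-6)·(17/5) = 187/5.
Next entering variable (most negative Z-row entry -1/5): u3.
Ratio test on column u3 — row 1: entry -1/5 ≤ 0; row 2: entry -1/5 ≤ 0; row 3: (34/5)/(3/5) = 34/3. Minimum is 34/3 at row 3 (y leaves); pivot element 3/5.
After the second pivot the Z-row RHS is 187/5 − (-1/5)·(34/3) = 119/3.

119/3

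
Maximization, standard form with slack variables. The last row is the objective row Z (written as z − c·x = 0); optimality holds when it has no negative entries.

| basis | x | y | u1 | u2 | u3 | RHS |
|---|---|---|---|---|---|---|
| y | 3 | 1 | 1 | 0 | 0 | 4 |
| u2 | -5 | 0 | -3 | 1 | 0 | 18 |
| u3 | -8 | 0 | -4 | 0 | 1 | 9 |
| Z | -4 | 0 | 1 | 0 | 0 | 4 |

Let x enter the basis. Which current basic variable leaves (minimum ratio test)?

Column x entries and ratios — y: 4/3 = 4/3; u2: -5 ≤ 0, skip; u3: -8 ≤ 0, skip.
Smallest ratio is 4/3 in the row of y, so y leaves.

y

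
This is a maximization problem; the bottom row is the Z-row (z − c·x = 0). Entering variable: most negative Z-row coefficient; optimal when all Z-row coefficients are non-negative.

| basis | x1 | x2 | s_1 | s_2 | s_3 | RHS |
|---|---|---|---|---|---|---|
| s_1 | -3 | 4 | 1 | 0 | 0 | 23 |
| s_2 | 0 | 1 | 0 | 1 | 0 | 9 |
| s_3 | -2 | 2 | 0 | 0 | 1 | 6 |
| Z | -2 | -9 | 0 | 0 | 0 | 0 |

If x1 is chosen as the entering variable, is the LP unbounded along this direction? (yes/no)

Every constraint-row entry in column x1 is ≤ 0, so increasing x1 is unbounded.

yes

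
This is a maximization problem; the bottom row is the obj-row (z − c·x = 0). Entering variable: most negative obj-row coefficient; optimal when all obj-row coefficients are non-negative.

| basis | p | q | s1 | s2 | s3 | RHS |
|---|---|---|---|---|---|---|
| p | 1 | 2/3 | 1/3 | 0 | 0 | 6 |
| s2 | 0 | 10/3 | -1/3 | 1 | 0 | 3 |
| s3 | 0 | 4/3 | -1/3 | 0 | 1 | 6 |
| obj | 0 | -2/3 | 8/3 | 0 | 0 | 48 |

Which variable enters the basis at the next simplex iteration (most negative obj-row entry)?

Negative obj-row entries: q: -2/3.
The most negative is -2/3 in column q, so q enters.

q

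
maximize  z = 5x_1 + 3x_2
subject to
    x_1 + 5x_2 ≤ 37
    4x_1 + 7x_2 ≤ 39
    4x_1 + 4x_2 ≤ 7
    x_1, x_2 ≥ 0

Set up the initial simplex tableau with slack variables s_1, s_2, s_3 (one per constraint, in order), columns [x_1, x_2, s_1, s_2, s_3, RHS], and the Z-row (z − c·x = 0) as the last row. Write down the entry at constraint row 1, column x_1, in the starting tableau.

1

Constraint 1 has coefficient 1 on x_1.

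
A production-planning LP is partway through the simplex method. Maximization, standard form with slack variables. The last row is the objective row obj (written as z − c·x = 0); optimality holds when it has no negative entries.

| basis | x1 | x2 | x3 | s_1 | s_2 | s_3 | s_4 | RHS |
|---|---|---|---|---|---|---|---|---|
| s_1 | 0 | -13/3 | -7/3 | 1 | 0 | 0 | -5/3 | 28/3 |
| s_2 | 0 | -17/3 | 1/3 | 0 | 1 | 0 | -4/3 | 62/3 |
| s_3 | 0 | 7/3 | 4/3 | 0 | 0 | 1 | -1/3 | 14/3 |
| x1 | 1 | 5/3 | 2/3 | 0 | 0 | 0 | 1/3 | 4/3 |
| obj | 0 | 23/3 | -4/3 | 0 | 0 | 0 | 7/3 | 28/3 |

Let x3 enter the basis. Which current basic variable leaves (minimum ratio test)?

Column x3 entries and ratios — s_1: -7/3 ≤ 0, skip; s_2: (62/3)/(1/3) = 62; s_3: (14/3)/(4/3) = 7/2; x1: (4/3)/(2/3) = 2.
Smallest ratio is 2 in the row of x1, so x1 leaves.

x1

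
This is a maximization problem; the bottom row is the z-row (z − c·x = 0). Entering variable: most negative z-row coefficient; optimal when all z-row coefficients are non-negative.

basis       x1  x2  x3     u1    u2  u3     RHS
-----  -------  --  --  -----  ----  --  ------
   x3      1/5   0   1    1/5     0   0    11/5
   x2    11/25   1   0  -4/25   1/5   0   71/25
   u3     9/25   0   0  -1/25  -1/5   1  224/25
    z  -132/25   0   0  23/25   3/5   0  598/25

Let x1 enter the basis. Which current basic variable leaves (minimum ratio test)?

x2

Column x1 entries and ratios — x3: (11/5)/(1/5) = 11; x2: (71/25)/(11/25) = 71/11; u3: (224/25)/(9/25) = 224/9.
Smallest ratio is 71/11 in the row of x2, so x2 leaves.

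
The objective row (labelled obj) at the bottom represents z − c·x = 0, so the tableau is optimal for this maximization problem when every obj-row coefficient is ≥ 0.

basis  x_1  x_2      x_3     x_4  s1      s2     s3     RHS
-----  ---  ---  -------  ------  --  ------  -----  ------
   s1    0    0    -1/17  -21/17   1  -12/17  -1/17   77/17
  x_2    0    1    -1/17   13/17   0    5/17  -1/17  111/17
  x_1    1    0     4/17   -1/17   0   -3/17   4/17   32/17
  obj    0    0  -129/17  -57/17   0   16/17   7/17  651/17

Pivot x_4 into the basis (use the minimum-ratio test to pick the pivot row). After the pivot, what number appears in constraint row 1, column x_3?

-2/13

Ratio test on column x_4 — row 1: entry -21/17 ≤ 0; row 2: (111/17)/(13/17) = 111/13; row 3: entry -1/17 ≤ 0. Minimum is 111/13 at row 2 (x_2 leaves); pivot element 13/17.
Divide row 2 by 13/17; eliminate column x_4 from the other rows.
Row 1 update in column x_3: -1/17 − (-21/17)·(-1/13) = -2/13.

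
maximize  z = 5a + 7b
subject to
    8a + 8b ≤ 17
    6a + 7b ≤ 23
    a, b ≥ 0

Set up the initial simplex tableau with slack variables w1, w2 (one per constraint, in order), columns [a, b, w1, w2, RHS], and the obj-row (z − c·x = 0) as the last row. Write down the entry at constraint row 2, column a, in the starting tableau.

Constraint 2 has coefficient 6 on a.

6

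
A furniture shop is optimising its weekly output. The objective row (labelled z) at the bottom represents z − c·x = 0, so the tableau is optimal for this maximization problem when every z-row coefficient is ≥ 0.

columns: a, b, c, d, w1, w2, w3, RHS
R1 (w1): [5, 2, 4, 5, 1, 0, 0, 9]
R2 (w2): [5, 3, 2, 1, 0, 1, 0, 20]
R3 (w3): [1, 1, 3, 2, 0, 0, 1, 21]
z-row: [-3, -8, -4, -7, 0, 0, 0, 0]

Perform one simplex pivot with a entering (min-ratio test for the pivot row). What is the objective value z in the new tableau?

Ratio test on column a — row 1: 9/5 = 9/5; row 2: 20/5 = 4; row 3: 21/1 = 21. Minimum is 9/5 at row 1 (w1 leaves); pivot element 5.
Pivot on row 1; the z-row RHS becomes 0 − (-3)·(9/5) = 27/5.

27/5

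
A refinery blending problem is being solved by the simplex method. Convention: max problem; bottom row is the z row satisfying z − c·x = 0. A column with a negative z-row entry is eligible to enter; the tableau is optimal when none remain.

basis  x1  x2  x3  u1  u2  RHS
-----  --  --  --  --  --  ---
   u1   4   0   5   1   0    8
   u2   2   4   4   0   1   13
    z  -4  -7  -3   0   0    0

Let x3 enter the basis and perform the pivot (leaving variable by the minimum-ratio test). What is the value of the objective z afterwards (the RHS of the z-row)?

24/5

Ratio test on column x3 — row 1: 8/5 = 8/5; row 2: 13/4 = 13/4. Minimum is 8/5 at row 1 (u1 leaves); pivot element 5.
Pivot on row 1; the z-row RHS becomes 0 − (-3)·(8/5) = 24/5.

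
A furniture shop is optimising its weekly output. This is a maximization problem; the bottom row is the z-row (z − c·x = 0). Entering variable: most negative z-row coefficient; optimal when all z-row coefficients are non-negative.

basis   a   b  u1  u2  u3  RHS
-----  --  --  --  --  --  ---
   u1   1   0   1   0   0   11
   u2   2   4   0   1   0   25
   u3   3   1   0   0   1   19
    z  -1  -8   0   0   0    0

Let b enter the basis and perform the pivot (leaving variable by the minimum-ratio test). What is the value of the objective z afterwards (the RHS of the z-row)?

Ratio test on column b — row 1: entry 0 ≤ 0; row 2: 25/4 = 25/4; row 3: 19/1 = 19. Minimum is 25/4 at row 2 (u2 leaves); pivot element 4.
Pivot on row 2; the z-row RHS becomes 0 − (-8)·(25/4) = 50.

50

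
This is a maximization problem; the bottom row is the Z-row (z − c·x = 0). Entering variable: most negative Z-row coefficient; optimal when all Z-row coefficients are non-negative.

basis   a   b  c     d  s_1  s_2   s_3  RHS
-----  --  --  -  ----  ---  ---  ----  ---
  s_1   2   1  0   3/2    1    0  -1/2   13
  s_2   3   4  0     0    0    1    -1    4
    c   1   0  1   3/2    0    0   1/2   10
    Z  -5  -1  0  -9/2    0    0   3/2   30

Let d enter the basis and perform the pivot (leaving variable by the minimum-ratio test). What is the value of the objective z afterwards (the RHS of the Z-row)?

Ratio test on column d — row 1: 13/(3/2) = 26/3; row 2: entry 0 ≤ 0; row 3: 10/(3/2) = 20/3. Minimum is 20/3 at row 3 (c leaves); pivot element 3/2.
Pivot on row 3; the Z-row RHS becomes 30 − (-9/2)·(20/3) = 60.

60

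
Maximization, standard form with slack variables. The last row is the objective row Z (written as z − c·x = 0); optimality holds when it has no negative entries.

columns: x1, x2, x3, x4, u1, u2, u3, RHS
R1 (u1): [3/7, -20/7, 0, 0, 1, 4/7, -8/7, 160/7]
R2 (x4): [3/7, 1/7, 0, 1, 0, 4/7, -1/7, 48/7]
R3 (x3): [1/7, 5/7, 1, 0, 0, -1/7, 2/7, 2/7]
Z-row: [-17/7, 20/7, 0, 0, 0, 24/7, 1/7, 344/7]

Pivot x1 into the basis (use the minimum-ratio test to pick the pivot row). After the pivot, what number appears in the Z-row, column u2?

1

Ratio test on column x1 — row 1: (160/7)/(3/7) = 160/3; row 2: (48/7)/(3/7) = 16; row 3: (2/7)/(1/7) = 2. Minimum is 2 at row 3 (x3 leaves); pivot element 1/7.
Divide row 3 by 1/7; eliminate column x1 from the other rows.
Z-row update in column u2: 24/7 − (-17/7)·(-1) = 1.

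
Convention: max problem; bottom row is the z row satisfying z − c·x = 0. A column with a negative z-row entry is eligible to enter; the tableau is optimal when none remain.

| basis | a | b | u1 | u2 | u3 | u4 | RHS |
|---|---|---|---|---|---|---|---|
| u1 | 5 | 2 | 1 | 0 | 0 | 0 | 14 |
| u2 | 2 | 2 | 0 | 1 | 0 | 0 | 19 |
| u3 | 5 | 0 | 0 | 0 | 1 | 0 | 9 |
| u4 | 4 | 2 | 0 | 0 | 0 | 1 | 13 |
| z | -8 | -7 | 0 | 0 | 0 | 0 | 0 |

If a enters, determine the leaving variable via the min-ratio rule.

Column a entries and ratios — u1: 14/5 = 14/5; u2: 19/2 = 19/2; u3: 9/5 = 9/5; u4: 13/4 = 13/4.
Smallest ratio is 9/5 in the row of u3, so u3 leaves.

u3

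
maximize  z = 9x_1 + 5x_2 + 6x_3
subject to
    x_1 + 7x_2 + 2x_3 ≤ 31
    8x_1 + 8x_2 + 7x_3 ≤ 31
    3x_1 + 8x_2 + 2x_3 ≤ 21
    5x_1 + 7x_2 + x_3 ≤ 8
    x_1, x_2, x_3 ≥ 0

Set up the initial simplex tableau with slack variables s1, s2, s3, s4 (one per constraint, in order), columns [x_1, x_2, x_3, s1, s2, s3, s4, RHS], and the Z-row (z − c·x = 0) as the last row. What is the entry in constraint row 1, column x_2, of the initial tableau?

Constraint 1 has coefficient 7 on x_2.

7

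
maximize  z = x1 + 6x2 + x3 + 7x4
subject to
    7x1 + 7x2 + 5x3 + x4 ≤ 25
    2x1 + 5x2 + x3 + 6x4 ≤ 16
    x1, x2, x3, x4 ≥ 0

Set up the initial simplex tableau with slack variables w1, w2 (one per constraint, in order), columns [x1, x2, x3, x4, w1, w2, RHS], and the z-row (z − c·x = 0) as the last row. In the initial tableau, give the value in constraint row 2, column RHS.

The RHS of constraint 2 is b_2 = 16.

16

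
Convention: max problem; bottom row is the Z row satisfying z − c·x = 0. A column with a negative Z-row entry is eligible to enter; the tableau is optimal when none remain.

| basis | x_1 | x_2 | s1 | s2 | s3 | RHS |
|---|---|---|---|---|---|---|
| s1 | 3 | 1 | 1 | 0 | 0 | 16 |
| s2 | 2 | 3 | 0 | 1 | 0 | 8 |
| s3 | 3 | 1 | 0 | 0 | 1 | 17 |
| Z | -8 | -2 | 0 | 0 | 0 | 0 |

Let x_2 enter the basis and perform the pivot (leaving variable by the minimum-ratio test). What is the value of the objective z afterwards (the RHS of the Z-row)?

Ratio test on column x_2 — row 1: 16/1 = 16; row 2: 8/3 = 8/3; row 3: 17/1 = 17. Minimum is 8/3 at row 2 (s2 leaves); pivot element 3.
Pivot on row 2; the Z-row RHS becomes 0 − (-2)·(8/3) = 16/3.

16/3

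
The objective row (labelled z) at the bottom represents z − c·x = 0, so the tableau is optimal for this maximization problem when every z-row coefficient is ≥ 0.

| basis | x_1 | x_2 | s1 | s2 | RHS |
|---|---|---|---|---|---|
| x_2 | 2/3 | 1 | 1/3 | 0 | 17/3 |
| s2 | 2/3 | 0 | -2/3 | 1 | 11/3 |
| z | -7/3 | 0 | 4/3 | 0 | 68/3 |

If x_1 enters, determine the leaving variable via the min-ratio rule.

s2

Column x_1 entries and ratios — x_2: (17/3)/(2/3) = 17/2; s2: (11/3)/(2/3) = 11/2.
Smallest ratio is 11/2 in the row of s2, so s2 leaves.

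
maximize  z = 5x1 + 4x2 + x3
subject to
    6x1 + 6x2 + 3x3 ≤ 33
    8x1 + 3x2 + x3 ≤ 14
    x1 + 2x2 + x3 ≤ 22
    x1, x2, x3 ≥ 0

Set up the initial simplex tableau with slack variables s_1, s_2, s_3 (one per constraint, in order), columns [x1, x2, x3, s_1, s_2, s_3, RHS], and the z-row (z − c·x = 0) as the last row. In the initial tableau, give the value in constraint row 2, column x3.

1

Constraint 2 has coefficient 1 on x3.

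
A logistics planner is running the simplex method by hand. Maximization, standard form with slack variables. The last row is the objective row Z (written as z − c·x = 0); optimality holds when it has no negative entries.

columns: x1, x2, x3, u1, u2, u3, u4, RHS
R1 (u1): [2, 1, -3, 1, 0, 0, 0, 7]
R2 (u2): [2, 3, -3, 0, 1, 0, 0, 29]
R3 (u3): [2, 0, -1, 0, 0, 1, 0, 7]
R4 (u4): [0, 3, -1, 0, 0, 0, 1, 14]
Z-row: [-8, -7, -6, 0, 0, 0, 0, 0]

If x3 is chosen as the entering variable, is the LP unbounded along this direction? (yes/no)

Every constraint-row entry in column x3 is ≤ 0, so increasing x3 is unbounded.

yes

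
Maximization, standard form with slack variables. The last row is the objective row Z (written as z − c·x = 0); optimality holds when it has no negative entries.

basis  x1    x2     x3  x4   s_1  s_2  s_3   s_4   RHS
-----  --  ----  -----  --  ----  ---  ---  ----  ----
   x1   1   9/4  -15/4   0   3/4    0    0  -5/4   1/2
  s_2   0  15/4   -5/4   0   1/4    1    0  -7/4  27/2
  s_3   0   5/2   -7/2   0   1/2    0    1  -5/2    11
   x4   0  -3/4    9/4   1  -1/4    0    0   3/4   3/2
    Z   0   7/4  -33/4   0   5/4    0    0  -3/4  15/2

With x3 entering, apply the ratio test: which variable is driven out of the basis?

Column x3 entries and ratios — x1: -15/4 ≤ 0, skip; s_2: -5/4 ≤ 0, skip; s_3: -7/2 ≤ 0, skip; x4: (3/2)/(9/4) = 2/3.
Smallest ratio is 2/3 in the row of x4, so x4 leaves.

x4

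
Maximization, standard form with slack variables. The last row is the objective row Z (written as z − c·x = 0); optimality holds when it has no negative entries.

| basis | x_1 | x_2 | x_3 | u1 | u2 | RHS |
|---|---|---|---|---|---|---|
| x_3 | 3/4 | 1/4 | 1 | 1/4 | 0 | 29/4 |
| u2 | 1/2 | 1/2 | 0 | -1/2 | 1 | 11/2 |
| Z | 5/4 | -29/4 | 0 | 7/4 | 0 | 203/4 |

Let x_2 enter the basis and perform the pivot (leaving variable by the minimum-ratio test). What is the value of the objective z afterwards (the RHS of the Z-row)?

Ratio test on column x_2 — row 1: (29/4)/(1/4) = 29; row 2: (11/2)/(1/2) = 11. Minimum is 11 at row 2 (u2 leaves); pivot element 1/2.
Pivot on row 2; the Z-row RHS becomes 203/4 − (-29/4)·11 = 261/2.

261/2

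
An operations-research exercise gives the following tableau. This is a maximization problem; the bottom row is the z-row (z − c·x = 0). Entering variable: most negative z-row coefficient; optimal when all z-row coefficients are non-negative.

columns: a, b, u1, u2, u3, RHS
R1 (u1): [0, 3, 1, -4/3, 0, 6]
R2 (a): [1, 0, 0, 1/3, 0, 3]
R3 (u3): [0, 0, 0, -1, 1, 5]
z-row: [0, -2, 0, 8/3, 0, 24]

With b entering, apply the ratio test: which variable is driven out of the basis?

u1

Column b entries and ratios — u1: 6/3 = 2; a: 0 ≤ 0, skip; u3: 0 ≤ 0, skip.
Smallest ratio is 2 in the row of u1, so u1 leaves.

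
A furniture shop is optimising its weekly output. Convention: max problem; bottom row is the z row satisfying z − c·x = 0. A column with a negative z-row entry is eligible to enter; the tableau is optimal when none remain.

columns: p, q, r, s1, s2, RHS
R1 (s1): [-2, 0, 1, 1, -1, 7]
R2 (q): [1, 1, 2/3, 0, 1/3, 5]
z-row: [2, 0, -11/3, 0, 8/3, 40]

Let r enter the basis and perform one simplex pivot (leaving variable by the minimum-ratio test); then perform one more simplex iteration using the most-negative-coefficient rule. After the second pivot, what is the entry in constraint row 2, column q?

3/7

Ratio test on column r — row 1: 7/1 = 7; row 2: 5/(2/3) = 15/2. Minimum is 7 at row 1 (s1 leaves); pivot element 1.
Divide row 1 by 1; eliminate column r from the other rows.
Second iteration: most negative z-row entry is -16/3 in column p, so p enters.
Ratio test on column p — row 1: entry -2 ≤ 0; row 2: (1/3)/(7/3) = 1/7. Minimum is 1/7 at row 2 (q leaves); pivot element 7/3.
Divide row 2 by 7/3; eliminate column p from the other rows.
After both pivots, the entry at constraint row 2, column q is 3/7.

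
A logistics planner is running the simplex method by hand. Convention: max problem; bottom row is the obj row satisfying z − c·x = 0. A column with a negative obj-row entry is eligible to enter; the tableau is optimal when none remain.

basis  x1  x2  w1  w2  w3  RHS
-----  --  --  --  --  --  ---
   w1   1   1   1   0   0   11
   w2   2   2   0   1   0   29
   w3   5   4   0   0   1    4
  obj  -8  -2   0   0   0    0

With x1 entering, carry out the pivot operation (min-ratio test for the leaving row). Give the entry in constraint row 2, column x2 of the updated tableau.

2/5

Ratio test on column x1 — row 1: 11/1 = 11; row 2: 29/2 = 29/2; row 3: 4/5 = 4/5. Minimum is 4/5 at row 3 (w3 leaves); pivot element 5.
Divide row 3 by 5; eliminate column x1 from the other rows.
Row 2 update in column x2: 2 − 2·(4/5) = 2/5.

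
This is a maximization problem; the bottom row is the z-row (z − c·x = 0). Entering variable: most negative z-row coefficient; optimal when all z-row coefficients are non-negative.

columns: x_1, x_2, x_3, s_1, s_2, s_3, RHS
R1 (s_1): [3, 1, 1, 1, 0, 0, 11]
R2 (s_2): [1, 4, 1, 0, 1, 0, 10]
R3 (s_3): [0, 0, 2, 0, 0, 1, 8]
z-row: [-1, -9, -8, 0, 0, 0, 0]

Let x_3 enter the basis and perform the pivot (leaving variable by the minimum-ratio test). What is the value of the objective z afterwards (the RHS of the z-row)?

Ratio test on column x_3 — row 1: 11/1 = 11; row 2: 10/1 = 10; row 3: 8/2 = 4. Minimum is 4 at row 3 (s_3 leaves); pivot element 2.
Pivot on row 3; the z-row RHS becomes 0 − (-8)·4 = 32.

32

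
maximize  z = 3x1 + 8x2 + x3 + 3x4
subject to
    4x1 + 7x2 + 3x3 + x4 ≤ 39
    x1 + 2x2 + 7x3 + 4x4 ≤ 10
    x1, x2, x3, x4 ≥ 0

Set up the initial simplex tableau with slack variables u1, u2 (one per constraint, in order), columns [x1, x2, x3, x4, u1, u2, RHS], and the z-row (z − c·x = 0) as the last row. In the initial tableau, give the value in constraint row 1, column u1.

Slack u1 belongs to constraint 1; its column is the unit vector e_1, so the entry in row 1 is 1.

1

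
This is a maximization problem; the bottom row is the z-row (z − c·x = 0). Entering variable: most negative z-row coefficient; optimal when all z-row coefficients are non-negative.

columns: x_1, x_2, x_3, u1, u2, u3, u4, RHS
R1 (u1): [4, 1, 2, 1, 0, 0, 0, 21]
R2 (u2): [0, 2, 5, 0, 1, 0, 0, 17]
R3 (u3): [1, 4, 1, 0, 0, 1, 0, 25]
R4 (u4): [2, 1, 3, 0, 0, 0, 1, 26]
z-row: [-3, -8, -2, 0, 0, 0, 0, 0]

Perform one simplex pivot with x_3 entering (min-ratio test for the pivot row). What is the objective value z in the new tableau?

34/5

Ratio test on column x_3 — row 1: 21/2 = 21/2; row 2: 17/5 = 17/5; row 3: 25/1 = 25; row 4: 26/3 = 26/3. Minimum is 17/5 at row 2 (u2 leaves); pivot element 5.
Pivot on row 2; the z-row RHS becomes 0 − (-2)·(17/5) = 34/5.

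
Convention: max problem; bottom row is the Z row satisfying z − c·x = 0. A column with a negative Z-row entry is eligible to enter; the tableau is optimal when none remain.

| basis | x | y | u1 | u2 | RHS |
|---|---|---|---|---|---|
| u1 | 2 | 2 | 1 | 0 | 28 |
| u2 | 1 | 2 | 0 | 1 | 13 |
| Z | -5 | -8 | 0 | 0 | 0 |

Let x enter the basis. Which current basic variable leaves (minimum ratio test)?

u2

Column x entries and ratios — u1: 28/2 = 14; u2: 13/1 = 13.
Smallest ratio is 13 in the row of u2, so u2 leaves.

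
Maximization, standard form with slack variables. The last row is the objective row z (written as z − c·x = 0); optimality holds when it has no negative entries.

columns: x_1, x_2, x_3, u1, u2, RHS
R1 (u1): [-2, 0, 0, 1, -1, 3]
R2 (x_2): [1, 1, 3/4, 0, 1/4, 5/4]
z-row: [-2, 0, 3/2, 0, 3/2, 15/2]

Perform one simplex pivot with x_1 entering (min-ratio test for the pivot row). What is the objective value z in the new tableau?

Ratio test on column x_1 — row 1: entry -2 ≤ 0; row 2: (5/4)/1 = 5/4. Minimum is 5/4 at row 2 (x_2 leaves); pivot element 1.
Pivot on row 2; the z-row RHS becomes 15/2 − (-2)·(5/4) = 10.

10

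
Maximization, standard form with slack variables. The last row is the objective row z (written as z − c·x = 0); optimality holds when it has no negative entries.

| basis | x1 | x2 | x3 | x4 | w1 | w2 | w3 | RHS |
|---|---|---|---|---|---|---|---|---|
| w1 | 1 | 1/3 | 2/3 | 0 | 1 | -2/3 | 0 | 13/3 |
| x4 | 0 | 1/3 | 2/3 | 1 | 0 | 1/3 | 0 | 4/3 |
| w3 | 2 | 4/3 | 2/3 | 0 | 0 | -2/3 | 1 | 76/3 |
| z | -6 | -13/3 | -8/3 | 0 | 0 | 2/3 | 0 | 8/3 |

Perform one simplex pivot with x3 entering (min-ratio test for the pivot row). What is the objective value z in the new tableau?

Ratio test on column x3 — row 1: (13/3)/(2/3) = 13/2; row 2: (4/3)/(2/3) = 2; row 3: (76/3)/(2/3) = 38. Minimum is 2 at row 2 (x4 leaves); pivot element 2/3.
Pivot on row 2; the z-row RHS becomes 8/3 − (-8/3)·2 = 8.

8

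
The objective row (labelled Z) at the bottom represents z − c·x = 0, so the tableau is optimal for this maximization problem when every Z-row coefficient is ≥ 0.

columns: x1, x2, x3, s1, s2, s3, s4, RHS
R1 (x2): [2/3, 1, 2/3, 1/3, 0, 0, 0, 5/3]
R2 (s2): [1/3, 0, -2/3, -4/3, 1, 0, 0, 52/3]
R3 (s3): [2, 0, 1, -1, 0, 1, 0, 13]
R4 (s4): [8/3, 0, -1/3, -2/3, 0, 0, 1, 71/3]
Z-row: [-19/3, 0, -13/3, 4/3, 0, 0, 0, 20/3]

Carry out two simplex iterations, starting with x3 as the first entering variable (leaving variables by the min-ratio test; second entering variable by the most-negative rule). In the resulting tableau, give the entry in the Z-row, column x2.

19/2

Ratio test on column x3 — row 1: (5/3)/(2/3) = 5/2; row 2: entry -2/3 ≤ 0; row 3: 13/1 = 13; row 4: entry -1/3 ≤ 0. Minimum is 5/2 at row 1 (x2 leaves); pivot element 2/3.
Divide row 1 by 2/3; eliminate column x3 from the other rows.
Second iteration: most negative Z-row entry is -2 in column x1, so x1 enters.
Ratio test on column x1 — row 1: (5/2)/1 = 5/2; row 2: 19/1 = 19; row 3: (21/2)/1 = 21/2; row 4: (49/2)/3 = 49/6. Minimum is 5/2 at row 1 (x3 leaves); pivot element 1.
Divide row 1 by 1; eliminate column x1 from the other rows.
After both pivots, the entry at the Z-row, column x2 is 19/2.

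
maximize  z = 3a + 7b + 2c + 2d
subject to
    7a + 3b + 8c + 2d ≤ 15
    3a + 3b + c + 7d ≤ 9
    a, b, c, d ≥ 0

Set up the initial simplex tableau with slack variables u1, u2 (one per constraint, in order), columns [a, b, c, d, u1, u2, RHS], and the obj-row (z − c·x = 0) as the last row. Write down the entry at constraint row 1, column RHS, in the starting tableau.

The RHS of constraint 1 is b_1 = 15.

15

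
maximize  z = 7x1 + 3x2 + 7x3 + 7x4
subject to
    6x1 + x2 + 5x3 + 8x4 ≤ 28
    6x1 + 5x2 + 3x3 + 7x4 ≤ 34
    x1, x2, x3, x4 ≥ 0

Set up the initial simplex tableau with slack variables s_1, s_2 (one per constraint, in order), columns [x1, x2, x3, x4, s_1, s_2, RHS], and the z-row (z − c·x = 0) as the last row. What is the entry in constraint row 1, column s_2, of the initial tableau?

Slack s_2 belongs to constraint 2; its column is the unit vector e_2, so the entry in row 1 is 0.

0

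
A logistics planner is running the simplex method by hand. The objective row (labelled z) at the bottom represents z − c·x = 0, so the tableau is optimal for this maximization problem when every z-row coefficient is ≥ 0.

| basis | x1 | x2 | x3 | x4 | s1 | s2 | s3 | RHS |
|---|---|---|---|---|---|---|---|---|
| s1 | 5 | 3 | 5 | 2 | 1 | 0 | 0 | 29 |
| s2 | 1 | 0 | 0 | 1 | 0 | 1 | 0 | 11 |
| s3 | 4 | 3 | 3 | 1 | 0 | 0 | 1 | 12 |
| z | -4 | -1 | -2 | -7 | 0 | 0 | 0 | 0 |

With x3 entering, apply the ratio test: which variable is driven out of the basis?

s3

Column x3 entries and ratios — s1: 29/5 = 29/5; s2: 0 ≤ 0, skip; s3: 12/3 = 4.
Smallest ratio is 4 in the row of s3, so s3 leaves.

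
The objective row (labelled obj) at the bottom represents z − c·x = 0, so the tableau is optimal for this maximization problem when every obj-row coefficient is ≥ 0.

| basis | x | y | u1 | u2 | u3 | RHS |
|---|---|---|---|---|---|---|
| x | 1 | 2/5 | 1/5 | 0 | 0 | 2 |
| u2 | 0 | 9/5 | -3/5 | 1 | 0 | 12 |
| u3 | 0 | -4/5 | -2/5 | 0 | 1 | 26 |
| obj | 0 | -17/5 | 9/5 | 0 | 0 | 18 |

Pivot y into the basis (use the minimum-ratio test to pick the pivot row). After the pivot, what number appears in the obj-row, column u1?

7/2

Ratio test on column y — row 1: 2/(2/5) = 5; row 2: 12/(9/5) = 20/3; row 3: entry -4/5 ≤ 0. Minimum is 5 at row 1 (x leaves); pivot element 2/5.
Divide row 1 by 2/5; eliminate column y from the other rows.
obj-row update in column u1: 9/5 − (-17/5)·(1/2) = 7/2.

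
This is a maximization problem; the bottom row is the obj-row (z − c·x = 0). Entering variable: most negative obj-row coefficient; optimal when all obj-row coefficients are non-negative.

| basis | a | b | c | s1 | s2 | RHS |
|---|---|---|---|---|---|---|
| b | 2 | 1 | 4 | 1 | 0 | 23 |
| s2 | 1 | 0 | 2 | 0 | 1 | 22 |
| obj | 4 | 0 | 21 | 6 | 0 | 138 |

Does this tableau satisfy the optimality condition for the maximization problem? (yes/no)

yes

Every obj-row coefficient is ≥ 0, so the tableau is optimal.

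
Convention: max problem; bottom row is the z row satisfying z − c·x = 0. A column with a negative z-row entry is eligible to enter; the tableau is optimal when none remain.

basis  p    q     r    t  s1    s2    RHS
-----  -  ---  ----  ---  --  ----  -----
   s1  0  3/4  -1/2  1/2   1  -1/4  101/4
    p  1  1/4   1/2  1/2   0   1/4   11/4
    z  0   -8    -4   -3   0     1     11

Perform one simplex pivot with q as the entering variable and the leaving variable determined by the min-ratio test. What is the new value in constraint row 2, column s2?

1

Ratio test on column q — row 1: (101/4)/(3/4) = 101/3; row 2: (11/4)/(1/4) = 11. Minimum is 11 at row 2 (p leaves); pivot element 1/4.
Divide row 2 by 1/4; eliminate column q from the other rows.
In the new row 2, the s2 entry is the old entry divided by the pivot: (1/4)/(1/4) = 1.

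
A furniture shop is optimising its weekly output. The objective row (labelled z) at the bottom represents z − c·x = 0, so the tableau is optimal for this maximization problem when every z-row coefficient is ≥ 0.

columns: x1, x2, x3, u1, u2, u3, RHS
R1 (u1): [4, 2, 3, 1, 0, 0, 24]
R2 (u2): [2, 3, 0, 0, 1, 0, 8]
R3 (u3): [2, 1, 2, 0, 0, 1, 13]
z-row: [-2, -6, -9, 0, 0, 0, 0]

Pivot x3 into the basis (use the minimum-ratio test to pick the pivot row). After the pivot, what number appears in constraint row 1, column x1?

1

Ratio test on column x3 — row 1: 24/3 = 8; row 2: entry 0 ≤ 0; row 3: 13/2 = 13/2. Minimum is 13/2 at row 3 (u3 leaves); pivot element 2.
Divide row 3 by 2; eliminate column x3 from the other rows.
Row 1 update in column x1: 4 − 3·1 = 1.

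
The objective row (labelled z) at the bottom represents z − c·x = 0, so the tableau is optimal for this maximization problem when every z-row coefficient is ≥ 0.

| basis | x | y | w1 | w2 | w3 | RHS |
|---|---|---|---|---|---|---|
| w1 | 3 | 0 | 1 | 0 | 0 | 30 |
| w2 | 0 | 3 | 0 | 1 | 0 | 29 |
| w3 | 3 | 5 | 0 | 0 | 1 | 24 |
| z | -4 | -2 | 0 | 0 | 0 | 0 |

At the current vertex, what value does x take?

x is not in the basis, so in the current basic feasible solution x = 0.

0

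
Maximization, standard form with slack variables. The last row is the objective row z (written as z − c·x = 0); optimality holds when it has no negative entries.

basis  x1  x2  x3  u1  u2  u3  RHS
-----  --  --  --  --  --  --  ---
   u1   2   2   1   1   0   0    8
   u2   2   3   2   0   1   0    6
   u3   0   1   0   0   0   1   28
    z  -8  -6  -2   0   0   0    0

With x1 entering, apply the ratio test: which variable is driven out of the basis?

u2

Column x1 entries and ratios — u1: 8/2 = 4; u2: 6/2 = 3; u3: 0 ≤ 0, skip.
Smallest ratio is 3 in the row of u2, so u2 leaves.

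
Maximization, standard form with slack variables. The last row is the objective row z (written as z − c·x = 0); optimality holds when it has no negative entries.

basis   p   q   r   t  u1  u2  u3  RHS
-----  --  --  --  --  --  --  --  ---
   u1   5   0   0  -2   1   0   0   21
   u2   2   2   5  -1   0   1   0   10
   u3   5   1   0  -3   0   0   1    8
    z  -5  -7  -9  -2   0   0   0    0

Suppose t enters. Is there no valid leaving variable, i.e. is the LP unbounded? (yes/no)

Every constraint-row entry in column t is ≤ 0, so increasing t is unbounded.

yes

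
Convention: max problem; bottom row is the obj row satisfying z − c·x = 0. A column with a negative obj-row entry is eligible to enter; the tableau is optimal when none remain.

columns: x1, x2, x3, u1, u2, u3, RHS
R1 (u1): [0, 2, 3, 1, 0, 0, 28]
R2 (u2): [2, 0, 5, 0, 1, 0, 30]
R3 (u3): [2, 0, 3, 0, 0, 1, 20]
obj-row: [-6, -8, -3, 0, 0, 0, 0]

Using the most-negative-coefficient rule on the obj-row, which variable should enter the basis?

x2

Negative obj-row entries: x1: -6, x2: -8, x3: -3.
The most negative is -8 in column x2, so x2 enters.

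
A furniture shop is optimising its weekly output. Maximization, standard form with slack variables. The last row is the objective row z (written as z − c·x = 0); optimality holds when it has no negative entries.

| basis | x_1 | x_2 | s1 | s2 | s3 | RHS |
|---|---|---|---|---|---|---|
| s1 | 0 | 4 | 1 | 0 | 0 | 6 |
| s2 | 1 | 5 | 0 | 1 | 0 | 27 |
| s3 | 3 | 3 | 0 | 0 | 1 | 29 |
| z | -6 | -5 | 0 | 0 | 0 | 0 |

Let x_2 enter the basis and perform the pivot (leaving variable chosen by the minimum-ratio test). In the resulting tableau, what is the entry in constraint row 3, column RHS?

Ratio test on column x_2 — row 1: 6/4 = 3/2; row 2: 27/5 = 27/5; row 3: 29/3 = 29/3. Minimum is 3/2 at row 1 (s1 leaves); pivot element 4.
Divide row 1 by 4; eliminate column x_2 from the other rows.
Row 3 update in column RHS: 29 − 3·(3/2) = 49/2.

49/2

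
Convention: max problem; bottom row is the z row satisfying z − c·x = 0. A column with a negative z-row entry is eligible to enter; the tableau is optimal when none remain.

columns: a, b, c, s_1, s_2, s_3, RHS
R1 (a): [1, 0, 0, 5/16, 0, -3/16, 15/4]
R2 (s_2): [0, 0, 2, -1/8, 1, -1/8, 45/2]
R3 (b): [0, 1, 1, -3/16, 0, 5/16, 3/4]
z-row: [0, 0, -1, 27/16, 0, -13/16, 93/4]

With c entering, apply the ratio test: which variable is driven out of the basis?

b

Column c entries and ratios — a: 0 ≤ 0, skip; s_2: (45/2)/2 = 45/4; b: (3/4)/1 = 3/4.
Smallest ratio is 3/4 in the row of b, so b leaves.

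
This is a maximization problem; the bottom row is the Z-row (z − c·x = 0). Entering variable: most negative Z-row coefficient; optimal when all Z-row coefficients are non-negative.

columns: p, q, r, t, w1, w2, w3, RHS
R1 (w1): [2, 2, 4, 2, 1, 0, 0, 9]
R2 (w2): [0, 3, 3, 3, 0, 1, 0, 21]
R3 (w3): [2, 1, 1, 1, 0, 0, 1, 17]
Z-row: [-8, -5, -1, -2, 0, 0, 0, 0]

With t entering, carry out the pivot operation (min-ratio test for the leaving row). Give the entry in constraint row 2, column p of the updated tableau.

Ratio test on column t — row 1: 9/2 = 9/2; row 2: 21/3 = 7; row 3: 17/1 = 17. Minimum is 9/2 at row 1 (w1 leaves); pivot element 2.
Divide row 1 by 2; eliminate column t from the other rows.
Row 2 update in column p: 0 − 3·1 = -3.

-3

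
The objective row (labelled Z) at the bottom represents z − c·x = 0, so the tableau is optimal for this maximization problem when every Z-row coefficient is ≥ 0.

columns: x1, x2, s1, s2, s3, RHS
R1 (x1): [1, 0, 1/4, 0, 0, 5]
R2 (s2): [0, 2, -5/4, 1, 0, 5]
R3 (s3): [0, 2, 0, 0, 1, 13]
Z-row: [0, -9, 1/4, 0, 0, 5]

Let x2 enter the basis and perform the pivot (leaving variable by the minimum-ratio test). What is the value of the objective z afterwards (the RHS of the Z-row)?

Ratio test on column x2 — row 1: entry 0 ≤ 0; row 2: 5/2 = 5/2; row 3: 13/2 = 13/2. Minimum is 5/2 at row 2 (s2 leaves); pivot element 2.
Pivot on row 2; the Z-row RHS becomes 5 − (-9)·(5/2) = 55/2.

55/2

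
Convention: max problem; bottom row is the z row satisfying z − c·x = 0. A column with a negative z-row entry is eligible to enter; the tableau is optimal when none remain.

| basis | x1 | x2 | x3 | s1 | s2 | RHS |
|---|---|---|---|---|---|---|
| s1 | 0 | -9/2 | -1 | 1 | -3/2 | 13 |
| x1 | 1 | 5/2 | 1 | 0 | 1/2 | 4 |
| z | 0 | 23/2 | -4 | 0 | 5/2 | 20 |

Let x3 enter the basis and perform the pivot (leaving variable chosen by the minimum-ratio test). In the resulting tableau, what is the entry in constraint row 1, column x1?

1

Ratio test on column x3 — row 1: entry -1 ≤ 0; row 2: 4/1 = 4. Minimum is 4 at row 2 (x1 leaves); pivot element 1.
Divide row 2 by 1; eliminate column x3 from the other rows.
Row 1 update in column x1: 0 − (-1)·1 = 1.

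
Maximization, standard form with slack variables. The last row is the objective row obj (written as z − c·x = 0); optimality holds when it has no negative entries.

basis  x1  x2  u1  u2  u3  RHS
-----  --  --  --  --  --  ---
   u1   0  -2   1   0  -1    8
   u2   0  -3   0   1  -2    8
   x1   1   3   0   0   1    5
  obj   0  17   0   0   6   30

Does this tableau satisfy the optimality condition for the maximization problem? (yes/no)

yes

Every obj-row coefficient is ≥ 0, so the tableau is optimal.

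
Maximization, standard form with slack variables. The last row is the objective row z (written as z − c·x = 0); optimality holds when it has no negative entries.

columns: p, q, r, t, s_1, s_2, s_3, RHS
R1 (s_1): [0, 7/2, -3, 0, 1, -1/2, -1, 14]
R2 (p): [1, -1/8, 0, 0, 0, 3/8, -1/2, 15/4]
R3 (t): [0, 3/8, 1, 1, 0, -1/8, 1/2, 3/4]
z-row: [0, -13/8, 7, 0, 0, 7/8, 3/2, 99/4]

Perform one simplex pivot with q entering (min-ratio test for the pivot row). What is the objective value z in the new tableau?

28

Ratio test on column q — row 1: 14/(7/2) = 4; row 2: entry -1/8 ≤ 0; row 3: (3/4)/(3/8) = 2. Minimum is 2 at row 3 (t leaves); pivot element 3/8.
Pivot on row 3; the z-row RHS becomes 99/4 − (-13/8)·2 = 28.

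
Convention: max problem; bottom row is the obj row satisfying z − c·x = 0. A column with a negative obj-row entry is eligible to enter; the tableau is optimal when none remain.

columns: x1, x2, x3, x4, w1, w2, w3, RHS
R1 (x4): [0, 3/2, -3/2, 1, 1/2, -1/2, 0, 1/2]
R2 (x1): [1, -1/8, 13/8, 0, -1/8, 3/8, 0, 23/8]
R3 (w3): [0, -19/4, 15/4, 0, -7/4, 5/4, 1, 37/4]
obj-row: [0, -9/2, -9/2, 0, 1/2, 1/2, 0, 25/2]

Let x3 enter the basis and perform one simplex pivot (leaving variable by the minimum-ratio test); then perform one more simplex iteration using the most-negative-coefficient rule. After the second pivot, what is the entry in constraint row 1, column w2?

-1/9

Ratio test on column x3 — row 1: entry -3/2 ≤ 0; row 2: (23/8)/(13/8) = 23/13; row 3: (37/4)/(15/4) = 37/15. Minimum is 23/13 at row 2 (x1 leaves); pivot element 13/8.
Divide row 2 by 13/8; eliminate column x3 from the other rows.
Second iteration: most negative obj-row entry is -63/13 in column x2, so x2 enters.
Ratio test on column x2 — row 1: (41/13)/(18/13) = 41/18; row 2: entry -1/13 ≤ 0; row 3: entry -58/13 ≤ 0. Minimum is 41/18 at row 1 (x4 leaves); pivot element 18/13.
Divide row 1 by 18/13; eliminate column x2 from the other rows.
After both pivots, the entry at constraint row 1, column w2 is -1/9.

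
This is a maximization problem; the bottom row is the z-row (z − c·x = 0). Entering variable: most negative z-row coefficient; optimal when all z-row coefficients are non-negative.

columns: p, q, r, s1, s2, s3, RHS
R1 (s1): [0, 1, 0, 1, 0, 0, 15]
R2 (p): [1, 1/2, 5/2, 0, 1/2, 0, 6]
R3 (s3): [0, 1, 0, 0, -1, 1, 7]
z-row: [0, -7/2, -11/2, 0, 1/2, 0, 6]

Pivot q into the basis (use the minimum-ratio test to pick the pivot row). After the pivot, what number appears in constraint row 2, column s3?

-1/2

Ratio test on column q — row 1: 15/1 = 15; row 2: 6/(1/2) = 12; row 3: 7/1 = 7. Minimum is 7 at row 3 (s3 leaves); pivot element 1.
Divide row 3 by 1; eliminate column q from the other rows.
Row 2 update in column s3: 0 − (1/2)·1 = -1/2.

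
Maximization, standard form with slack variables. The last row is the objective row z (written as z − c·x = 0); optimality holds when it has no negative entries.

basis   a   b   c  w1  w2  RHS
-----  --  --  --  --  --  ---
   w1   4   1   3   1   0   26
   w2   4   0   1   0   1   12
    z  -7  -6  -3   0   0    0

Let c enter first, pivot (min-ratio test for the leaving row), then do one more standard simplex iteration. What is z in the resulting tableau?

156

Ratio test on column c — row 1: 26/3 = 26/3; row 2: 12/1 = 12. Minimum is 26/3 at row 1 (w1 leaves); pivot element 3.
Pivot on row 1; the z-row RHS becomes 0 − (-3)·(26/3) = 26.
Next entering variable (most negative z-row entry -5): b.
Ratio test on column b — row 1: (26/3)/(1/3) = 26; row 2: entry -1/3 ≤ 0. Minimum is 26 at row 1 (c leaves); pivot element 1/3.
After the second pivot the z-row RHS is 26 − (-5)·26 = 156.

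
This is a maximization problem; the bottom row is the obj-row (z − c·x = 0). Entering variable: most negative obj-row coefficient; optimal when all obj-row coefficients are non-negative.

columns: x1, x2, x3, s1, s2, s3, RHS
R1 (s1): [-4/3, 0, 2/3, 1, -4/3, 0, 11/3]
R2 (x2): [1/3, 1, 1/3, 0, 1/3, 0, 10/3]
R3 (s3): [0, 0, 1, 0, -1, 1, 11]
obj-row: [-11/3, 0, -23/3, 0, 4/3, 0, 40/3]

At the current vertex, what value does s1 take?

s1 is basic (row 1); its value is the RHS of that row, 11/3.

11/3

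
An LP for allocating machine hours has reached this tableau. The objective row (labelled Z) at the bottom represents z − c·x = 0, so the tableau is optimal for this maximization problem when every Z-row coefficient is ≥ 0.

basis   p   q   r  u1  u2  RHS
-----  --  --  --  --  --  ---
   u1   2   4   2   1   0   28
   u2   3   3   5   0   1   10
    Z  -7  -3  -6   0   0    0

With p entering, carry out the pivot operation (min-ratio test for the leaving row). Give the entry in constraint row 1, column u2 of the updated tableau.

-2/3

Ratio test on column p — row 1: 28/2 = 14; row 2: 10/3 = 10/3. Minimum is 10/3 at row 2 (u2 leaves); pivot element 3.
Divide row 2 by 3; eliminate column p from the other rows.
Row 1 update in column u2: 0 − 2·(1/3) = -2/3.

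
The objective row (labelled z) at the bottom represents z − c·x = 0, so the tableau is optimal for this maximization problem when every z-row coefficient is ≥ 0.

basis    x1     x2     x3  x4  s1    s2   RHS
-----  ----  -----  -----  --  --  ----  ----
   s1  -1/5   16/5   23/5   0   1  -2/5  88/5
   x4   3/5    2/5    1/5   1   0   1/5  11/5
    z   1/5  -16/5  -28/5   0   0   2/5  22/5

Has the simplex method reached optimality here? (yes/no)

no

The z-row has a negative entry -28/5 in column x3, so it is not optimal.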